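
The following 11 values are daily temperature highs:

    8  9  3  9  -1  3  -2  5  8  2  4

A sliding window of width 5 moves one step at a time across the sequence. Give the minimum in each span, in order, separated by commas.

-1, -1, -2, -2, -2, -2, -2

Sliding a size-5 window across the 11 values:
[8, 9, 3, 9, -1] → min -1
[9, 3, 9, -1, 3] → min -1
[3, 9, -1, 3, -2] → min -2
[9, -1, 3, -2, 5] → min -2
[-1, 3, -2, 5, 8] → min -2
[3, -2, 5, 8, 2] → min -2
[-2, 5, 8, 2, 4] → min -2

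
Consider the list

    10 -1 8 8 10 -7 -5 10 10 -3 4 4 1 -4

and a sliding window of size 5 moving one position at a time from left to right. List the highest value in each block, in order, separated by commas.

10, 10, 10, 10, 10, 10, 10, 10, 10, 4

[10, -1, 8, 8, 10] → max 10
[-1, 8, 8, 10, -7] → max 10
[8, 8, 10, -7, -5] → max 10
[8, 10, -7, -5, 10] → max 10
[10, -7, -5, 10, 10] → max 10
[-7, -5, 10, 10, -3] → max 10
[-5, 10, 10, -3, 4] → max 10
[10, 10, -3, 4, 4] → max 10
[10, -3, 4, 4, 1] → max 10
[-3, 4, 4, 1, -4] → max 4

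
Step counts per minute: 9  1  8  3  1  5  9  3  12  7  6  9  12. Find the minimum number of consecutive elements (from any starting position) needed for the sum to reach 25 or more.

3

Extend right; whenever the sum reaches 25, record the length and shrink from the left:
add 9: running sum 9 < 25
add 1: running sum 10 < 25
add 8: running sum 18 < 25
add 3: running sum 21 < 25
add 1: running sum 22 < 25
add 5: shortest ending here [9, 1, 8, 3, 1, 5] sum 27, len 6
add 9: shortest ending here [8, 3, 1, 5, 9] sum 26, len 5
add 3: shortest ending here [8, 3, 1, 5, 9, 3] sum 29, len 6
add 12: shortest ending here [5, 9, 3, 12] sum 29, len 4
add 7: shortest ending here [9, 3, 12, 7] sum 31, len 4
add 6: shortest ending here [12, 7, 6] sum 25, len 3
add 9: shortest ending here [12, 7, 6, 9] sum 34, len 4
add 12: shortest ending here [6, 9, 12] sum 27, len 3
Shortest qualifying length: 3.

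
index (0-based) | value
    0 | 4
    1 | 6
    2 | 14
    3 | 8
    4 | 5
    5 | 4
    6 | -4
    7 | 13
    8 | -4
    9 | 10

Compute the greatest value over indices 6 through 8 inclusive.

13

Elements at indices 6..8: -4, 13, -4
max(-4, 13, -4) = 13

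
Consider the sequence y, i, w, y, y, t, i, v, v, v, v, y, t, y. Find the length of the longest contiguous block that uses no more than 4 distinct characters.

Extend right; when distinct count exceeds 4, shrink from the left:
[y] 1 distinct, len 1
[y, i] 2 distinct, len 2
[y, i, w] 3 distinct, len 3
[y, i, w, y] 3 distinct, len 4
[y, i, w, y, y] 3 distinct, len 5
[y, i, w, y, y, t] 4 distinct, len 6
[y, i, w, y, y, t, i] 4 distinct, len 7
[y, y, t, i, v] 4 distinct, len 5
[y, y, t, i, v, v] 4 distinct, len 6
[y, y, t, i, v, v, v] 4 distinct, len 7
[y, y, t, i, v, v, v, v] 4 distinct, len 8
[y, y, t, i, v, v, v, v, y] 4 distinct, len 9
[y, y, t, i, v, v, v, v, y, t] 4 distinct, len 10
[y, y, t, i, v, v, v, v, y, t, y] 4 distinct, len 11
Longest length with ≤4 distinct: 11.

11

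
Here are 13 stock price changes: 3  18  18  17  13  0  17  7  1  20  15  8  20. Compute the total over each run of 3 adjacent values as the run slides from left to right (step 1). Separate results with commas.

(3, 18, 18) → sum 39
(18, 18, 17) → sum 53
(18, 17, 13) → sum 48
(17, 13, 0) → sum 30
(13, 0, 17) → sum 30
(0, 17, 7) → sum 24
(17, 7, 1) → sum 25
(7, 1, 20) → sum 28
(1, 20, 15) → sum 36
(20, 15, 8) → sum 43
(15, 8, 20) → sum 43

39, 53, 48, 30, 30, 24, 25, 28, 36, 43, 43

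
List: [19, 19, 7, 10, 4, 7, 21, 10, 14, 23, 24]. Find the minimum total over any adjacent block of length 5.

Each size-5 window and its sum:
(19, 19, 7, 10, 4) → sum 59
(19, 7, 10, 4, 7) → sum 47
(7, 10, 4, 7, 21) → sum 49
(10, 4, 7, 21, 10) → sum 52
(4, 7, 21, 10, 14) → sum 56
(7, 21, 10, 14, 23) → sum 75
(21, 10, 14, 23, 24) → sum 92
Minimum of these is 47.

47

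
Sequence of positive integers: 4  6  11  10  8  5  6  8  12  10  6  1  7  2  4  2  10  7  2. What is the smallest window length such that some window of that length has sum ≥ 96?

14

Extend right; whenever the sum reaches 96, record the length and shrink from the left:
add 4: running sum 4 < 96
add 6: running sum 10 < 96
add 11: running sum 21 < 96
add 10: running sum 31 < 96
add 8: running sum 39 < 96
add 5: running sum 44 < 96
add 6: running sum 50 < 96
add 8: running sum 58 < 96
add 12: running sum 70 < 96
add 10: running sum 80 < 96
add 6: running sum 86 < 96
add 1: running sum 87 < 96
add 7: running sum 94 < 96
add 2: shortest ending here [4, 6, 11, 10, 8, 5, 6, 8, 12, 10, 6, 1, 7, 2] sum 96, len 14
add 4: shortest ending here [6, 11, 10, 8, 5, 6, 8, 12, 10, 6, 1, 7, 2, 4] sum 96, len 14
add 2: shortest ending here [6, 11, 10, 8, 5, 6, 8, 12, 10, 6, 1, 7, 2, 4, 2] sum 98, len 15
add 10: shortest ending here [11, 10, 8, 5, 6, 8, 12, 10, 6, 1, 7, 2, 4, 2, 10] sum 102, len 15
add 7: shortest ending here [10, 8, 5, 6, 8, 12, 10, 6, 1, 7, 2, 4, 2, 10, 7] sum 98, len 15
add 2: shortest ending here [10, 8, 5, 6, 8, 12, 10, 6, 1, 7, 2, 4, 2, 10, 7, 2] sum 100, len 16
Shortest qualifying length: 14.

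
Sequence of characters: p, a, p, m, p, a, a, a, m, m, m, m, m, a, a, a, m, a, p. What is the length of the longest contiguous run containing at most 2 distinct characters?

[p] 1 distinct, len 1
[p, a] 2 distinct, len 2
[p, a, p] 2 distinct, len 3
[p, m] 2 distinct, len 2
[p, m, p] 2 distinct, len 3
[p, a] 2 distinct, len 2
[p, a, a] 2 distinct, len 3
[p, a, a, a] 2 distinct, len 4
[a, a, a, m] 2 distinct, len 4
[a, a, a, m, m] 2 distinct, len 5
[a, a, a, m, m, m] 2 distinct, len 6
[a, a, a, m, m, m, m] 2 distinct, len 7
[a, a, a, m, m, m, m, m] 2 distinct, len 8
[a, a, a, m, m, m, m, m, a] 2 distinct, len 9
[a, a, a, m, m, m, m, m, a, a] 2 distinct, len 10
[a, a, a, m, m, m, m, m, a, a, a] 2 distinct, len 11
[a, a, a, m, m, m, m, m, a, a, a, m] 2 distinct, len 12
[a, a, a, m, m, m, m, m, a, a, a, m, a] 2 distinct, len 13
[a, p] 2 distinct, len 2
Longest length with ≤2 distinct: 13.

13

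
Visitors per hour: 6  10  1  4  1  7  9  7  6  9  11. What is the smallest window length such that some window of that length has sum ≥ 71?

11

Extend right; whenever the sum reaches 71, record the length and shrink from the left:
add 6: running sum 6 < 71
add 10: running sum 16 < 71
add 1: running sum 17 < 71
add 4: running sum 21 < 71
add 1: running sum 22 < 71
add 7: running sum 29 < 71
add 9: running sum 38 < 71
add 7: running sum 45 < 71
add 6: running sum 51 < 71
add 9: running sum 60 < 71
end 10: [6, 10, 1, 4, 1, 7, 9, 7, 6, 9, 11] sum 71, len 11
Shortest qualifying length: 11.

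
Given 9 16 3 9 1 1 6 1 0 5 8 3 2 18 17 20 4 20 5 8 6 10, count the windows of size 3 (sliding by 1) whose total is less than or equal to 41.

18

9 16 3 → sum 28  ≤ 41 ✓
16 3 9 → sum 28  ≤ 41 ✓
3 9 1 → sum 13  ≤ 41 ✓
9 1 1 → sum 11  ≤ 41 ✓
1 1 6 → sum 8  ≤ 41 ✓
1 6 1 → sum 8  ≤ 41 ✓
6 1 0 → sum 7  ≤ 41 ✓
1 0 5 → sum 6  ≤ 41 ✓
0 5 8 → sum 13  ≤ 41 ✓
5 8 3 → sum 16  ≤ 41 ✓
8 3 2 → sum 13  ≤ 41 ✓
3 2 18 → sum 23  ≤ 41 ✓
2 18 17 → sum 37  ≤ 41 ✓
18 17 20 → sum 55
17 20 4 → sum 41  ≤ 41 ✓
20 4 20 → sum 44
4 20 5 → sum 29  ≤ 41 ✓
20 5 8 → sum 33  ≤ 41 ✓
5 8 6 → sum 19  ≤ 41 ✓
8 6 10 → sum 24  ≤ 41 ✓
18 windows satisfy the condition.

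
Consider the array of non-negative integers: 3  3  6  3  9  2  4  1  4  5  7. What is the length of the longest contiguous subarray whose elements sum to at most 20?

5

[3] sum 3 len 1
[3, 3] sum 6 len 2
[3, 3, 6] sum 12 len 3
[3, 3, 6, 3] sum 15 len 4
[6, 3, 9] sum 18 len 3
[6, 3, 9, 2] sum 20 len 4
[3, 9, 2, 4] sum 18 len 4
[3, 9, 2, 4, 1] sum 19 len 5
[9, 2, 4, 1, 4] sum 20 len 5
[2, 4, 1, 4, 5] sum 16 len 5
[1, 4, 5, 7] sum 17 len 4
Longest length seen: 5.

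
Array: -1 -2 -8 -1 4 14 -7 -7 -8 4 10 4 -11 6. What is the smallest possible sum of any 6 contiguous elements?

[-1, -2, -8, -1, 4, 14] → sum 6
[-2, -8, -1, 4, 14, -7] → sum 0
[-8, -1, 4, 14, -7, -7] → sum -5
[-1, 4, 14, -7, -7, -8] → sum -5
[4, 14, -7, -7, -8, 4] → sum 0
[14, -7, -7, -8, 4, 10] → sum 6
[-7, -7, -8, 4, 10, 4] → sum -4
[-7, -8, 4, 10, 4, -11] → sum -8
[-8, 4, 10, 4, -11, 6] → sum 5
Smallest of these is -8.

-8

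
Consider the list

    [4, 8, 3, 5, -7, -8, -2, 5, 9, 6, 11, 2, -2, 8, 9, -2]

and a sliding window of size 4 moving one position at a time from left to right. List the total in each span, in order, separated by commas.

Sliding a size-4 window across the 16 values:
4 8 3 5 → sum 20
8 3 5 -7 → sum 9
3 5 -7 -8 → sum -7
5 -7 -8 -2 → sum -12
-7 -8 -2 5 → sum -12
-8 -2 5 9 → sum 4
-2 5 9 6 → sum 18
5 9 6 11 → sum 31
9 6 11 2 → sum 28
6 11 2 -2 → sum 17
11 2 -2 8 → sum 19
2 -2 8 9 → sum 17
-2 8 9 -2 → sum 13

20, 9, -7, -12, -12, 4, 18, 31, 28, 17, 19, 17, 13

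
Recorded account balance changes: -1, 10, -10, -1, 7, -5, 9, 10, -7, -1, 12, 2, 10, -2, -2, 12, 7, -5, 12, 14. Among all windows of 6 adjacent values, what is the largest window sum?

Each size-6 window and its sum:
-1 10 -10 -1 7 -5 → sum 0
10 -10 -1 7 -5 9 → sum 10
-10 -1 7 -5 9 10 → sum 10
-1 7 -5 9 10 -7 → sum 13
7 -5 9 10 -7 -1 → sum 13
-5 9 10 -7 -1 12 → sum 18
9 10 -7 -1 12 2 → sum 25
10 -7 -1 12 2 10 → sum 26
-7 -1 12 2 10 -2 → sum 14
-1 12 2 10 -2 -2 → sum 19
12 2 10 -2 -2 12 → sum 32
2 10 -2 -2 12 7 → sum 27
10 -2 -2 12 7 -5 → sum 20
-2 -2 12 7 -5 12 → sum 22
-2 12 7 -5 12 14 → sum 38
Largest of these is 38.

38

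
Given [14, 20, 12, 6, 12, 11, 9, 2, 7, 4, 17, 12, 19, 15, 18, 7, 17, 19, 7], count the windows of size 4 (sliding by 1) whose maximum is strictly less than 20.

(14, 20, 12, 6) → max 20
(20, 12, 6, 12) → max 20
(12, 6, 12, 11) → max 12  < 20 ✓
(6, 12, 11, 9) → max 12  < 20 ✓
(12, 11, 9, 2) → max 12  < 20 ✓
(11, 9, 2, 7) → max 11  < 20 ✓
(9, 2, 7, 4) → max 9  < 20 ✓
(2, 7, 4, 17) → max 17  < 20 ✓
(7, 4, 17, 12) → max 17  < 20 ✓
(4, 17, 12, 19) → max 19  < 20 ✓
(17, 12, 19, 15) → max 19  < 20 ✓
(12, 19, 15, 18) → max 19  < 20 ✓
(19, 15, 18, 7) → max 19  < 20 ✓
(15, 18, 7, 17) → max 18  < 20 ✓
(18, 7, 17, 19) → max 19  < 20 ✓
(7, 17, 19, 7) → max 19  < 20 ✓
14 windows satisfy the condition.

14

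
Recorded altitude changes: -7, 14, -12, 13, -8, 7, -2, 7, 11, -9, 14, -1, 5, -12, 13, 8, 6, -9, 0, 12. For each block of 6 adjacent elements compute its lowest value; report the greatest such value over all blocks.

-8

(-7, 14, -12, 13, -8, 7) → min -12
(14, -12, 13, -8, 7, -2) → min -12
(-12, 13, -8, 7, -2, 7) → min -12
(13, -8, 7, -2, 7, 11) → min -8
(-8, 7, -2, 7, 11, -9) → min -9
(7, -2, 7, 11, -9, 14) → min -9
(-2, 7, 11, -9, 14, -1) → min -9
(7, 11, -9, 14, -1, 5) → min -9
(11, -9, 14, -1, 5, -12) → min -12
(-9, 14, -1, 5, -12, 13) → min -12
(14, -1, 5, -12, 13, 8) → min -12
(-1, 5, -12, 13, 8, 6) → min -12
(5, -12, 13, 8, 6, -9) → min -12
(-12, 13, 8, 6, -9, 0) → min -12
(13, 8, 6, -9, 0, 12) → min -9
Greatest of these is -8.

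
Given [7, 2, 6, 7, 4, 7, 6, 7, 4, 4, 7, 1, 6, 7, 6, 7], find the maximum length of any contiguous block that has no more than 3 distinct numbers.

9

[7] 1 distinct, len 1
[7, 2] 2 distinct, len 2
[7, 2, 6] 3 distinct, len 3
[7, 2, 6, 7] 3 distinct, len 4
[6, 7, 4] 3 distinct, len 3
[6, 7, 4, 7] 3 distinct, len 4
[6, 7, 4, 7, 6] 3 distinct, len 5
[6, 7, 4, 7, 6, 7] 3 distinct, len 6
[6, 7, 4, 7, 6, 7, 4] 3 distinct, len 7
[6, 7, 4, 7, 6, 7, 4, 4] 3 distinct, len 8
[6, 7, 4, 7, 6, 7, 4, 4, 7] 3 distinct, len 9
[7, 4, 4, 7, 1] 3 distinct, len 5
[7, 1, 6] 3 distinct, len 3
[7, 1, 6, 7] 3 distinct, len 4
[7, 1, 6, 7, 6] 3 distinct, len 5
[7, 1, 6, 7, 6, 7] 3 distinct, len 6
Longest length with ≤3 distinct: 9.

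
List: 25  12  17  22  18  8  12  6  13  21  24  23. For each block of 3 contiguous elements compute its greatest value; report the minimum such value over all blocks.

25 12 17 → max 25
12 17 22 → max 22
17 22 18 → max 22
22 18 8 → max 22
18 8 12 → max 18
8 12 6 → max 12
12 6 13 → max 13
6 13 21 → max 21
13 21 24 → max 24
21 24 23 → max 24
Minimum of these is 12.

12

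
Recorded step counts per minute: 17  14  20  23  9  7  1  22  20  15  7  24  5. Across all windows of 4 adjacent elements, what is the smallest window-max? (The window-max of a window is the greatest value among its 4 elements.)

22

(17, 14, 20, 23) → max 23
(14, 20, 23, 9) → max 23
(20, 23, 9, 7) → max 23
(23, 9, 7, 1) → max 23
(9, 7, 1, 22) → max 22
(7, 1, 22, 20) → max 22
(1, 22, 20, 15) → max 22
(22, 20, 15, 7) → max 22
(20, 15, 7, 24) → max 24
(15, 7, 24, 5) → max 24
Smallest of these is 22.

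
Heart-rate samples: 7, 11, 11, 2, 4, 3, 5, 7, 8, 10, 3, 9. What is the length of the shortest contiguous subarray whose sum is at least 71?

11

add 7: running sum 7 < 71
add 11: running sum 18 < 71
add 11: running sum 29 < 71
add 2: running sum 31 < 71
add 4: running sum 35 < 71
add 3: running sum 38 < 71
add 5: running sum 43 < 71
add 7: running sum 50 < 71
add 8: running sum 58 < 71
add 10: running sum 68 < 71
add 3: shortest ending here [7, 11, 11, 2, 4, 3, 5, 7, 8, 10, 3] sum 71, len 11
add 9: shortest ending here [11, 11, 2, 4, 3, 5, 7, 8, 10, 3, 9] sum 73, len 11
Shortest qualifying length: 11.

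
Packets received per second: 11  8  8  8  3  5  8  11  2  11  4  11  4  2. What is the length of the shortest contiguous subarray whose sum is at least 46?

Extend right; whenever the sum reaches 46, record the length and shrink from the left:
add 11: running sum 11 < 46
add 8: running sum 19 < 46
add 8: running sum 27 < 46
add 8: running sum 35 < 46
add 3: running sum 38 < 46
add 5: running sum 43 < 46
end 6: [11, 8, 8, 8, 3, 5, 8] sum 51, len 7
end 7: [8, 8, 8, 3, 5, 8, 11] sum 51, len 7
end 8: [8, 8, 8, 3, 5, 8, 11, 2] sum 53, len 8
end 9: [8, 3, 5, 8, 11, 2, 11] sum 48, len 7
end 10: [8, 3, 5, 8, 11, 2, 11, 4] sum 52, len 8
end 11: [8, 11, 2, 11, 4, 11] sum 47, len 6
end 12: [8, 11, 2, 11, 4, 11, 4] sum 51, len 7
end 13: [8, 11, 2, 11, 4, 11, 4, 2] sum 53, len 8
Shortest qualifying length: 6.

6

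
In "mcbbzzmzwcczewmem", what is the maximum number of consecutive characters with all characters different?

[m] len 1
[m, c] len 2
[m, c, b] len 3
[b] len 1
[b, z] len 2
[z] len 1
[z, m] len 2
[m, z] len 2
[m, z, w] len 3
[m, z, w, c] len 4
[c] len 1
[c, z] len 2
[c, z, e] len 3
[c, z, e, w] len 4
[c, z, e, w, m] len 5
[w, m, e] len 3
[e, m] len 2
Longest all-distinct length: 5.

5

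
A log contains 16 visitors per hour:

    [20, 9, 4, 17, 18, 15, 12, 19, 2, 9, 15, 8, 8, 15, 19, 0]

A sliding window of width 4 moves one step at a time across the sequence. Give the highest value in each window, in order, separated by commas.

20, 18, 18, 18, 19, 19, 19, 19, 15, 15, 15, 19, 19

(20, 9, 4, 17) → max 20
(9, 4, 17, 18) → max 18
(4, 17, 18, 15) → max 18
(17, 18, 15, 12) → max 18
(18, 15, 12, 19) → max 19
(15, 12, 19, 2) → max 19
(12, 19, 2, 9) → max 19
(19, 2, 9, 15) → max 19
(2, 9, 15, 8) → max 15
(9, 15, 8, 8) → max 15
(15, 8, 8, 15) → max 15
(8, 8, 15, 19) → max 19
(8, 15, 19, 0) → max 19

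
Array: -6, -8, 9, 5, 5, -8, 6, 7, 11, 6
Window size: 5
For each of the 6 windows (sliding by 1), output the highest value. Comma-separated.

(-6, -8, 9, 5, 5) → max 9
(-8, 9, 5, 5, -8) → max 9
(9, 5, 5, -8, 6) → max 9
(5, 5, -8, 6, 7) → max 7
(5, -8, 6, 7, 11) → max 11
(-8, 6, 7, 11, 6) → max 11

9, 9, 9, 7, 11, 11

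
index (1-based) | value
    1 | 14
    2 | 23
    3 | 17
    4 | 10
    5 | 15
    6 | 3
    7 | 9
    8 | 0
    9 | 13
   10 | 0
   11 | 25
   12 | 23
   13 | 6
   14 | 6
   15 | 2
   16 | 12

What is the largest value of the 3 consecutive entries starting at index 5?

Elements at indices 5..7: 15, 3, 9
max(15, 3, 9) = 15

15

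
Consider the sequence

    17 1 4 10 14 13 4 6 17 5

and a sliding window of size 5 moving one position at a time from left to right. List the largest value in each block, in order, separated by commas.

[17, 1, 4, 10, 14] → max 17
[1, 4, 10, 14, 13] → max 14
[4, 10, 14, 13, 4] → max 14
[10, 14, 13, 4, 6] → max 14
[14, 13, 4, 6, 17] → max 17
[13, 4, 6, 17, 5] → max 17

17, 14, 14, 14, 17, 17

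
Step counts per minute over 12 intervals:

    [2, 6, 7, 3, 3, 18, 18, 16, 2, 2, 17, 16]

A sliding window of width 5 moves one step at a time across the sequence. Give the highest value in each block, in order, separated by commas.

7, 18, 18, 18, 18, 18, 18, 17

[2, 6, 7, 3, 3] → max 7
[6, 7, 3, 3, 18] → max 18
[7, 3, 3, 18, 18] → max 18
[3, 3, 18, 18, 16] → max 18
[3, 18, 18, 16, 2] → max 18
[18, 18, 16, 2, 2] → max 18
[18, 16, 2, 2, 17] → max 18
[16, 2, 2, 17, 16] → max 17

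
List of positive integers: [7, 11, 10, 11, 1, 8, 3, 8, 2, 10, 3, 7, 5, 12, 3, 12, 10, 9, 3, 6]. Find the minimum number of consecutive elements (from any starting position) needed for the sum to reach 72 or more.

10

Extend right; whenever the sum reaches 72, record the length and shrink from the left:
add 7: running sum 7 < 72
add 11: running sum 18 < 72
add 10: running sum 28 < 72
add 11: running sum 39 < 72
add 1: running sum 40 < 72
add 8: running sum 48 < 72
add 3: running sum 51 < 72
add 8: running sum 59 < 72
add 2: running sum 61 < 72
add 10: running sum 71 < 72
end 10: [7, 11, 10, 11, 1, 8, 3, 8, 2, 10, 3] sum 74, len 11
end 11: [11, 10, 11, 1, 8, 3, 8, 2, 10, 3, 7] sum 74, len 11
end 12: [11, 10, 11, 1, 8, 3, 8, 2, 10, 3, 7, 5] sum 79, len 12
end 13: [10, 11, 1, 8, 3, 8, 2, 10, 3, 7, 5, 12] sum 80, len 12
end 14: [11, 1, 8, 3, 8, 2, 10, 3, 7, 5, 12, 3] sum 73, len 12
end 15: [8, 3, 8, 2, 10, 3, 7, 5, 12, 3, 12] sum 73, len 11
end 16: [8, 2, 10, 3, 7, 5, 12, 3, 12, 10] sum 72, len 10
end 17: [2, 10, 3, 7, 5, 12, 3, 12, 10, 9] sum 73, len 10
end 18: [10, 3, 7, 5, 12, 3, 12, 10, 9, 3] sum 74, len 10
end 19: [10, 3, 7, 5, 12, 3, 12, 10, 9, 3, 6] sum 80, len 11
Shortest qualifying length: 10.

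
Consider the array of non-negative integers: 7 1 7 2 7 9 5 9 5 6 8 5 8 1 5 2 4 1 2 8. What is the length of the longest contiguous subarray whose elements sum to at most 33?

Extend to the right; shrink from the left whenever the sum exceeds 33:
[7] sum 7 len 1
[7, 1] sum 8 len 2
[7, 1, 7] sum 15 len 3
[7, 1, 7, 2] sum 17 len 4
[7, 1, 7, 2, 7] sum 24 len 5
[7, 1, 7, 2, 7, 9] sum 33 len 6
[1, 7, 2, 7, 9, 5] sum 31 len 6
[2, 7, 9, 5, 9] sum 32 len 5
[9, 5, 9, 5] sum 28 len 4
[5, 9, 5, 6] sum 25 len 4
[5, 9, 5, 6, 8] sum 33 len 5
[9, 5, 6, 8, 5] sum 33 len 5
[5, 6, 8, 5, 8] sum 32 len 5
[5, 6, 8, 5, 8, 1] sum 33 len 6
[6, 8, 5, 8, 1, 5] sum 33 len 6
[8, 5, 8, 1, 5, 2] sum 29 len 6
[8, 5, 8, 1, 5, 2, 4] sum 33 len 7
[5, 8, 1, 5, 2, 4, 1] sum 26 len 7
[5, 8, 1, 5, 2, 4, 1, 2] sum 28 len 8
[8, 1, 5, 2, 4, 1, 2, 8] sum 31 len 8
Longest length seen: 8.

8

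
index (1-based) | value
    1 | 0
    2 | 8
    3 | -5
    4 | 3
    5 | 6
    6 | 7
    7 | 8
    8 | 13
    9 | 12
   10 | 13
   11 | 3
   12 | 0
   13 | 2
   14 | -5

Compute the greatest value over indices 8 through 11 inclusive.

Elements at indices 8..11: 13, 12, 13, 3
max(13, 12, 13, 3) = 13

13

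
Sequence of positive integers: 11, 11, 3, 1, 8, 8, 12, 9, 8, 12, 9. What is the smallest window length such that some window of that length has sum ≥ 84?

add 11: running sum 11 < 84
add 11: running sum 22 < 84
add 3: running sum 25 < 84
add 1: running sum 26 < 84
add 8: running sum 34 < 84
add 8: running sum 42 < 84
add 12: running sum 54 < 84
add 9: running sum 63 < 84
add 8: running sum 71 < 84
add 12: running sum 83 < 84
end 10: [11, 11, 3, 1, 8, 8, 12, 9, 8, 12, 9] sum 92, len 11
Shortest qualifying length: 11.

11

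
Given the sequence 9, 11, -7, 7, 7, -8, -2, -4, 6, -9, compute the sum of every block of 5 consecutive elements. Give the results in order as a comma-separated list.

27, 10, -3, 0, -1, -17

[9, 11, -7, 7, 7] → sum 27
[11, -7, 7, 7, -8] → sum 10
[-7, 7, 7, -8, -2] → sum -3
[7, 7, -8, -2, -4] → sum 0
[7, -8, -2, -4, 6] → sum -1
[-8, -2, -4, 6, -9] → sum -17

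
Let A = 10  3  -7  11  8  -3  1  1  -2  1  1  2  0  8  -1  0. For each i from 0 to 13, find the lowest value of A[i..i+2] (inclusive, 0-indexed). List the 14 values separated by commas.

Sliding a size-3 window across the 16 values:
10 3 -7 → min -7
3 -7 11 → min -7
-7 11 8 → min -7
11 8 -3 → min -3
8 -3 1 → min -3
-3 1 1 → min -3
1 1 -2 → min -2
1 -2 1 → min -2
-2 1 1 → min -2
1 1 2 → min 1
1 2 0 → min 0
2 0 8 → min 0
0 8 -1 → min -1
8 -1 0 → min -1

-7, -7, -7, -3, -3, -3, -2, -2, -2, 1, 0, 0, -1, -1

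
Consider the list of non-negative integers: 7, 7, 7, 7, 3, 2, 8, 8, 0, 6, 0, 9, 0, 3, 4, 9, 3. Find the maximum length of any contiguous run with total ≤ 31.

8

[7] sum 7 len 1
[7, 7] sum 14 len 2
[7, 7, 7] sum 21 len 3
[7, 7, 7, 7] sum 28 len 4
[7, 7, 7, 7, 3] sum 31 len 5
[7, 7, 7, 3, 2] sum 26 len 5
[7, 7, 3, 2, 8] sum 27 len 5
[7, 3, 2, 8, 8] sum 28 len 5
[7, 3, 2, 8, 8, 0] sum 28 len 6
[3, 2, 8, 8, 0, 6] sum 27 len 6
[3, 2, 8, 8, 0, 6, 0] sum 27 len 7
[8, 8, 0, 6, 0, 9] sum 31 len 6
[8, 8, 0, 6, 0, 9, 0] sum 31 len 7
[8, 0, 6, 0, 9, 0, 3] sum 26 len 7
[8, 0, 6, 0, 9, 0, 3, 4] sum 30 len 8
[0, 6, 0, 9, 0, 3, 4, 9] sum 31 len 8
[0, 9, 0, 3, 4, 9, 3] sum 28 len 7
Longest length seen: 8.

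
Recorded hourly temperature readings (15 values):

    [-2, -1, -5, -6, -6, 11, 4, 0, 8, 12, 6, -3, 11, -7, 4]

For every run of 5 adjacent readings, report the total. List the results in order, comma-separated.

(-2, -1, -5, -6, -6) → sum -20
(-1, -5, -6, -6, 11) → sum -7
(-5, -6, -6, 11, 4) → sum -2
(-6, -6, 11, 4, 0) → sum 3
(-6, 11, 4, 0, 8) → sum 17
(11, 4, 0, 8, 12) → sum 35
(4, 0, 8, 12, 6) → sum 30
(0, 8, 12, 6, -3) → sum 23
(8, 12, 6, -3, 11) → sum 34
(12, 6, -3, 11, -7) → sum 19
(6, -3, 11, -7, 4) → sum 11

-20, -7, -2, 3, 17, 35, 30, 23, 34, 19, 11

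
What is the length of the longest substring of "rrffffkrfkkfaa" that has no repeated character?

[r] len 1
[r] len 1
[r, f] len 2
[f] len 1
[f] len 1
[f] len 1
[f, k] len 2
[f, k, r] len 3
[k, r, f] len 3
[r, f, k] len 3
[k] len 1
[k, f] len 2
[k, f, a] len 3
[a] len 1
Longest all-distinct length: 3.

3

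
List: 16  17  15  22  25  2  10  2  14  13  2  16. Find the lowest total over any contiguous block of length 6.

Each size-6 window and its sum:
[16, 17, 15, 22, 25, 2] → sum 97
[17, 15, 22, 25, 2, 10] → sum 91
[15, 22, 25, 2, 10, 2] → sum 76
[22, 25, 2, 10, 2, 14] → sum 75
[25, 2, 10, 2, 14, 13] → sum 66
[2, 10, 2, 14, 13, 2] → sum 43
[10, 2, 14, 13, 2, 16] → sum 57
Lowest of these is 43.

43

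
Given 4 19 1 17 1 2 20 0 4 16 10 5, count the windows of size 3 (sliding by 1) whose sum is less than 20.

1

(4, 19, 1) → sum 24
(19, 1, 17) → sum 37
(1, 17, 1) → sum 19  < 20 ✓
(17, 1, 2) → sum 20
(1, 2, 20) → sum 23
(2, 20, 0) → sum 22
(20, 0, 4) → sum 24
(0, 4, 16) → sum 20
(4, 16, 10) → sum 30
(16, 10, 5) → sum 31
1 window satisfy the condition.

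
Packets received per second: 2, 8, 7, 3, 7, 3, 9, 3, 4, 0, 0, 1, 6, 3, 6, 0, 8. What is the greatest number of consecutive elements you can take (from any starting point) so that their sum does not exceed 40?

Extend to the right; shrink from the left whenever the sum exceeds 40:
add 2: [2] sum 2, len 1
add 8: [2, 8] sum 10, len 2
add 7: [2, 8, 7] sum 17, len 3
add 3: [2, 8, 7, 3] sum 20, len 4
add 7: [2, 8, 7, 3, 7] sum 27, len 5
add 3: [2, 8, 7, 3, 7, 3] sum 30, len 6
add 9: [2, 8, 7, 3, 7, 3, 9] sum 39, len 7
add 3: [8, 7, 3, 7, 3, 9, 3] sum 40, len 7
add 4: [7, 3, 7, 3, 9, 3, 4] sum 36, len 7
add 0: [7, 3, 7, 3, 9, 3, 4, 0] sum 36, len 8
add 0: [7, 3, 7, 3, 9, 3, 4, 0, 0] sum 36, len 9
add 1: [7, 3, 7, 3, 9, 3, 4, 0, 0, 1] sum 37, len 10
add 6: [3, 7, 3, 9, 3, 4, 0, 0, 1, 6] sum 36, len 10
add 3: [3, 7, 3, 9, 3, 4, 0, 0, 1, 6, 3] sum 39, len 11
add 6: [3, 9, 3, 4, 0, 0, 1, 6, 3, 6] sum 35, len 10
add 0: [3, 9, 3, 4, 0, 0, 1, 6, 3, 6, 0] sum 35, len 11
add 8: [9, 3, 4, 0, 0, 1, 6, 3, 6, 0, 8] sum 40, len 11
Longest length seen: 11.

11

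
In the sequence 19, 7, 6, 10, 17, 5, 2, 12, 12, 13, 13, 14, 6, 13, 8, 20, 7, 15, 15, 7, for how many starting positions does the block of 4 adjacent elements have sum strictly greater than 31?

19 7 6 10 → sum 42  > 31 ✓
7 6 10 17 → sum 40  > 31 ✓
6 10 17 5 → sum 38  > 31 ✓
10 17 5 2 → sum 34  > 31 ✓
17 5 2 12 → sum 36  > 31 ✓
5 2 12 12 → sum 31
2 12 12 13 → sum 39  > 31 ✓
12 12 13 13 → sum 50  > 31 ✓
12 13 13 14 → sum 52  > 31 ✓
13 13 14 6 → sum 46  > 31 ✓
13 14 6 13 → sum 46  > 31 ✓
14 6 13 8 → sum 41  > 31 ✓
6 13 8 20 → sum 47  > 31 ✓
13 8 20 7 → sum 48  > 31 ✓
8 20 7 15 → sum 50  > 31 ✓
20 7 15 15 → sum 57  > 31 ✓
7 15 15 7 → sum 44  > 31 ✓
16 windows satisfy the condition.

16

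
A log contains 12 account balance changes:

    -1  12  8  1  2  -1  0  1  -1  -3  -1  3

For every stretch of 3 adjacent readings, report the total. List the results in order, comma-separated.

[-1, 12, 8] → sum 19
[12, 8, 1] → sum 21
[8, 1, 2] → sum 11
[1, 2, -1] → sum 2
[2, -1, 0] → sum 1
[-1, 0, 1] → sum 0
[0, 1, -1] → sum 0
[1, -1, -3] → sum -3
[-1, -3, -1] → sum -5
[-3, -1, 3] → sum -1

19, 21, 11, 2, 1, 0, 0, -3, -5, -1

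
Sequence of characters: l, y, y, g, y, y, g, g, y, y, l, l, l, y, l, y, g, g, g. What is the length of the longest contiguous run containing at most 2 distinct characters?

9

[l] 1 distinct, len 1
[l, y] 2 distinct, len 2
[l, y, y] 2 distinct, len 3
[y, y, g] 2 distinct, len 3
[y, y, g, y] 2 distinct, len 4
[y, y, g, y, y] 2 distinct, len 5
[y, y, g, y, y, g] 2 distinct, len 6
[y, y, g, y, y, g, g] 2 distinct, len 7
[y, y, g, y, y, g, g, y] 2 distinct, len 8
[y, y, g, y, y, g, g, y, y] 2 distinct, len 9
[y, y, l] 2 distinct, len 3
[y, y, l, l] 2 distinct, len 4
[y, y, l, l, l] 2 distinct, len 5
[y, y, l, l, l, y] 2 distinct, len 6
[y, y, l, l, l, y, l] 2 distinct, len 7
[y, y, l, l, l, y, l, y] 2 distinct, len 8
[y, g] 2 distinct, len 2
[y, g, g] 2 distinct, len 3
[y, g, g, g] 2 distinct, len 4
Longest length with ≤2 distinct: 9.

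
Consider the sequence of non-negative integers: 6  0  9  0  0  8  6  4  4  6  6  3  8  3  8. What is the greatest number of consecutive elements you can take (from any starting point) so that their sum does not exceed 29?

add 6: [6] sum 6, len 1
add 0: [6, 0] sum 6, len 2
add 9: [6, 0, 9] sum 15, len 3
add 0: [6, 0, 9, 0] sum 15, len 4
add 0: [6, 0, 9, 0, 0] sum 15, len 5
add 8: [6, 0, 9, 0, 0, 8] sum 23, len 6
add 6: [6, 0, 9, 0, 0, 8, 6] sum 29, len 7
add 4: [0, 9, 0, 0, 8, 6, 4] sum 27, len 7
add 4: [0, 0, 8, 6, 4, 4] sum 22, len 6
add 6: [0, 0, 8, 6, 4, 4, 6] sum 28, len 7
add 6: [6, 4, 4, 6, 6] sum 26, len 5
add 3: [6, 4, 4, 6, 6, 3] sum 29, len 6
add 8: [4, 6, 6, 3, 8] sum 27, len 5
add 3: [6, 6, 3, 8, 3] sum 26, len 5
add 8: [6, 3, 8, 3, 8] sum 28, len 5
Longest length seen: 7.

7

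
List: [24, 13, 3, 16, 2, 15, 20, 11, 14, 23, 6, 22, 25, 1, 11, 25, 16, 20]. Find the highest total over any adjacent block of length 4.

76

24 13 3 16 → sum 56
13 3 16 2 → sum 34
3 16 2 15 → sum 36
16 2 15 20 → sum 53
2 15 20 11 → sum 48
15 20 11 14 → sum 60
20 11 14 23 → sum 68
11 14 23 6 → sum 54
14 23 6 22 → sum 65
23 6 22 25 → sum 76
6 22 25 1 → sum 54
22 25 1 11 → sum 59
25 1 11 25 → sum 62
1 11 25 16 → sum 53
11 25 16 20 → sum 72
Highest of these is 76.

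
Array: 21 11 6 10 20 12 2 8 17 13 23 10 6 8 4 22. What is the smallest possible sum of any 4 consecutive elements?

(21, 11, 6, 10) → sum 48
(11, 6, 10, 20) → sum 47
(6, 10, 20, 12) → sum 48
(10, 20, 12, 2) → sum 44
(20, 12, 2, 8) → sum 42
(12, 2, 8, 17) → sum 39
(2, 8, 17, 13) → sum 40
(8, 17, 13, 23) → sum 61
(17, 13, 23, 10) → sum 63
(13, 23, 10, 6) → sum 52
(23, 10, 6, 8) → sum 47
(10, 6, 8, 4) → sum 28
(6, 8, 4, 22) → sum 40
Smallest of these is 28.

28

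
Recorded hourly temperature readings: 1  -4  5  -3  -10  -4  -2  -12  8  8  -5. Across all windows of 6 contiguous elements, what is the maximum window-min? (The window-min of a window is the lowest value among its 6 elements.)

(1, -4, 5, -3, -10, -4) → min -10
(-4, 5, -3, -10, -4, -2) → min -10
(5, -3, -10, -4, -2, -12) → min -12
(-3, -10, -4, -2, -12, 8) → min -12
(-10, -4, -2, -12, 8, 8) → min -12
(-4, -2, -12, 8, 8, -5) → min -12
Maximum of these is -10.

-10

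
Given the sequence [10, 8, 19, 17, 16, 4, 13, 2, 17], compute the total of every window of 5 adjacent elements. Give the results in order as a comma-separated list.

10 8 19 17 16 → sum 70
8 19 17 16 4 → sum 64
19 17 16 4 13 → sum 69
17 16 4 13 2 → sum 52
16 4 13 2 17 → sum 52

70, 64, 69, 52, 52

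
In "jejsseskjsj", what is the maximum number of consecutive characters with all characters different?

[j] len 1
[j, e] len 2
[e, j] len 2
[e, j, s] len 3
[s] len 1
[s, e] len 2
[e, s] len 2
[e, s, k] len 3
[e, s, k, j] len 4
[k, j, s] len 3
[s, j] len 2
Longest all-distinct length: 4.

4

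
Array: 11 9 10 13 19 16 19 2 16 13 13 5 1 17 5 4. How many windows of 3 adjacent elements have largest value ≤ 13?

4

11 9 10 → max 11  ≤ 13 ✓
9 10 13 → max 13  ≤ 13 ✓
10 13 19 → max 19
13 19 16 → max 19
19 16 19 → max 19
16 19 2 → max 19
19 2 16 → max 19
2 16 13 → max 16
16 13 13 → max 16
13 13 5 → max 13  ≤ 13 ✓
13 5 1 → max 13  ≤ 13 ✓
5 1 17 → max 17
1 17 5 → max 17
17 5 4 → max 17
4 windows satisfy the condition.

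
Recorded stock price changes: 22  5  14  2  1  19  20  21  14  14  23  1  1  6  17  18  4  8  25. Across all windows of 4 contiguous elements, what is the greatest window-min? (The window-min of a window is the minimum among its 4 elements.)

14

22 5 14 2 → min 2
5 14 2 1 → min 1
14 2 1 19 → min 1
2 1 19 20 → min 1
1 19 20 21 → min 1
19 20 21 14 → min 14
20 21 14 14 → min 14
21 14 14 23 → min 14
14 14 23 1 → min 1
14 23 1 1 → min 1
23 1 1 6 → min 1
1 1 6 17 → min 1
1 6 17 18 → min 1
6 17 18 4 → min 4
17 18 4 8 → min 4
18 4 8 25 → min 4
Greatest of these is 14.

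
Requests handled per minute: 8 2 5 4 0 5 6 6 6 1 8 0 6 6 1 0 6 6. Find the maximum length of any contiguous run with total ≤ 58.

15

Extend to the right; shrink from the left whenever the sum exceeds 58:
→ 8: sum 8, len 1
→ 2: sum 10, len 2
→ 5: sum 15, len 3
→ 4: sum 19, len 4
→ 0: sum 19, len 5
→ 5: sum 24, len 6
→ 6: sum 30, len 7
→ 6: sum 36, len 8
→ 6: sum 42, len 9
→ 1: sum 43, len 10
→ 8: sum 51, len 11
→ 0: sum 51, len 12
→ 6: sum 57, len 13
→ 6 (dropped 8): sum 55, len 13
→ 1: sum 56, len 14
→ 0: sum 56, len 15
→ 6 (dropped 2, 5): sum 55, len 14
→ 6 (dropped 4): sum 57, len 14
Longest length seen: 15.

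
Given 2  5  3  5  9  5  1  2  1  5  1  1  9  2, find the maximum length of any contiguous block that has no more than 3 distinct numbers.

7

add 2: window [2] (1 distinct), len 1
add 5: window [2, 5] (2 distinct), len 2
add 3: window [2, 5, 3] (3 distinct), len 3
add 5: window [2, 5, 3, 5] (3 distinct), len 4
add 9: window [5, 3, 5, 9] (3 distinct), len 4
add 5: window [5, 3, 5, 9, 5] (3 distinct), len 5
add 1: window [5, 9, 5, 1] (3 distinct), len 4
add 2: window [5, 1, 2] (3 distinct), len 3
add 1: window [5, 1, 2, 1] (3 distinct), len 4
add 5: window [5, 1, 2, 1, 5] (3 distinct), len 5
add 1: window [5, 1, 2, 1, 5, 1] (3 distinct), len 6
add 1: window [5, 1, 2, 1, 5, 1, 1] (3 distinct), len 7
add 9: window [1, 5, 1, 1, 9] (3 distinct), len 5
add 2: window [1, 1, 9, 2] (3 distinct), len 4
Longest length with ≤3 distinct: 7.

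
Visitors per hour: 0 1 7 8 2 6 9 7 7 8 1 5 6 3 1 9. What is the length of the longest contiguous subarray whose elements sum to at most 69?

add 0: [0] sum 0, len 1
add 1: [0, 1] sum 1, len 2
add 7: [0, 1, 7] sum 8, len 3
add 8: [0, 1, 7, 8] sum 16, len 4
add 2: [0, 1, 7, 8, 2] sum 18, len 5
add 6: [0, 1, 7, 8, 2, 6] sum 24, len 6
add 9: [0, 1, 7, 8, 2, 6, 9] sum 33, len 7
add 7: [0, 1, 7, 8, 2, 6, 9, 7] sum 40, len 8
add 7: [0, 1, 7, 8, 2, 6, 9, 7, 7] sum 47, len 9
add 8: [0, 1, 7, 8, 2, 6, 9, 7, 7, 8] sum 55, len 10
add 1: [0, 1, 7, 8, 2, 6, 9, 7, 7, 8, 1] sum 56, len 11
add 5: [0, 1, 7, 8, 2, 6, 9, 7, 7, 8, 1, 5] sum 61, len 12
add 6: [0, 1, 7, 8, 2, 6, 9, 7, 7, 8, 1, 5, 6] sum 67, len 13
add 3: [7, 8, 2, 6, 9, 7, 7, 8, 1, 5, 6, 3] sum 69, len 12
add 1: [8, 2, 6, 9, 7, 7, 8, 1, 5, 6, 3, 1] sum 63, len 12
add 9: [2, 6, 9, 7, 7, 8, 1, 5, 6, 3, 1, 9] sum 64, len 12
Longest length seen: 13.

13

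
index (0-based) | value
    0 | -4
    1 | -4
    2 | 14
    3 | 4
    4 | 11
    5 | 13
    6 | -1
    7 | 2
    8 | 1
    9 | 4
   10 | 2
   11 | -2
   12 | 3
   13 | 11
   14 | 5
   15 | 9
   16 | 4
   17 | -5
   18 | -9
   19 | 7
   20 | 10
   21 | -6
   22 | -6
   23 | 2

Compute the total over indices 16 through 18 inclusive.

Elements at indices 16..18: 4, -5, -9
sum(4, -5, -9) = -10

-10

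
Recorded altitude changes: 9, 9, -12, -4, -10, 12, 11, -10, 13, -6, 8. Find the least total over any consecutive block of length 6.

9 9 -12 -4 -10 12 → sum 4
9 -12 -4 -10 12 11 → sum 6
-12 -4 -10 12 11 -10 → sum -13
-4 -10 12 11 -10 13 → sum 12
-10 12 11 -10 13 -6 → sum 10
12 11 -10 13 -6 8 → sum 28
Least of these is -13.

-13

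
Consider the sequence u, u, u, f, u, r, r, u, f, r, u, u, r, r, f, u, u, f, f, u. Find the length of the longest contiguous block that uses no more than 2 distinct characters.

Extend right; when distinct count exceeds 2, shrink from the left:
[u] 1 distinct, len 1
[u, u] 1 distinct, len 2
[u, u, u] 1 distinct, len 3
[u, u, u, f] 2 distinct, len 4
[u, u, u, f, u] 2 distinct, len 5
[u, r] 2 distinct, len 2
[u, r, r] 2 distinct, len 3
[u, r, r, u] 2 distinct, len 4
[u, f] 2 distinct, len 2
[f, r] 2 distinct, len 2
[r, u] 2 distinct, len 2
[r, u, u] 2 distinct, len 3
[r, u, u, r] 2 distinct, len 4
[r, u, u, r, r] 2 distinct, len 5
[r, r, f] 2 distinct, len 3
[f, u] 2 distinct, len 2
[f, u, u] 2 distinct, len 3
[f, u, u, f] 2 distinct, len 4
[f, u, u, f, f] 2 distinct, len 5
[f, u, u, f, f, u] 2 distinct, len 6
Longest length with ≤2 distinct: 6.

6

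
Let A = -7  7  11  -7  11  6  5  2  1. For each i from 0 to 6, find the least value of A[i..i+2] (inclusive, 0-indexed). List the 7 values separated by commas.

-7, -7, -7, -7, 5, 2, 1

-7 7 11 → min -7
7 11 -7 → min -7
11 -7 11 → min -7
-7 11 6 → min -7
11 6 5 → min 5
6 5 2 → min 2
5 2 1 → min 1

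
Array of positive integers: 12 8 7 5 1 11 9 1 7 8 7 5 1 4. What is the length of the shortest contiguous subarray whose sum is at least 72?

Extend right; whenever the sum reaches 72, record the length and shrink from the left:
add 12: running sum 12 < 72
add 8: running sum 20 < 72
add 7: running sum 27 < 72
add 5: running sum 32 < 72
add 1: running sum 33 < 72
add 11: running sum 44 < 72
add 9: running sum 53 < 72
add 1: running sum 54 < 72
add 7: running sum 61 < 72
add 8: running sum 69 < 72
add 7: shortest ending here [12, 8, 7, 5, 1, 11, 9, 1, 7, 8, 7] sum 76, len 11
add 5: shortest ending here [12, 8, 7, 5, 1, 11, 9, 1, 7, 8, 7, 5] sum 81, len 12
add 1: shortest ending here [12, 8, 7, 5, 1, 11, 9, 1, 7, 8, 7, 5, 1] sum 82, len 13
add 4: shortest ending here [8, 7, 5, 1, 11, 9, 1, 7, 8, 7, 5, 1, 4] sum 74, len 13
Shortest qualifying length: 11.

11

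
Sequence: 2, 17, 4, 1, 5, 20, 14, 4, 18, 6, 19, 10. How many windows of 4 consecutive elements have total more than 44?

3

(2, 17, 4, 1) → sum 24
(17, 4, 1, 5) → sum 27
(4, 1, 5, 20) → sum 30
(1, 5, 20, 14) → sum 40
(5, 20, 14, 4) → sum 43
(20, 14, 4, 18) → sum 56  > 44 ✓
(14, 4, 18, 6) → sum 42
(4, 18, 6, 19) → sum 47  > 44 ✓
(18, 6, 19, 10) → sum 53  > 44 ✓
3 windows satisfy the condition.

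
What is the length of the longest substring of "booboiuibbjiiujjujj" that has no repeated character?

add b: [b] len 1
add o: [b, o] len 2
add o (repeat o, move left end past it): [o] len 1
add b: [o, b] len 2
add o (repeat o, move left end past it): [b, o] len 2
add i: [b, o, i] len 3
add u: [b, o, i, u] len 4
add i (repeat i, move left end past it): [u, i] len 2
add b: [u, i, b] len 3
add b (repeat b, move left end past it): [b] len 1
add j: [b, j] len 2
add i: [b, j, i] len 3
add i (repeat i, move left end past it): [i] len 1
add u: [i, u] len 2
add j: [i, u, j] len 3
add j (repeat j, move left end past it): [j] len 1
add u: [j, u] len 2
add j (repeat j, move left end past it): [u, j] len 2
add j (repeat j, move left end past it): [j] len 1
Longest all-distinct length: 4.

4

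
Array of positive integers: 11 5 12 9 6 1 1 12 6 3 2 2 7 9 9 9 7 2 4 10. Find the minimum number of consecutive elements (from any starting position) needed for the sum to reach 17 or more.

2

add 11: running sum 11 < 17
add 5: running sum 16 < 17
end 2: [5, 12] sum 17, len 2
end 3: [12, 9] sum 21, len 2
end 4: [12, 9, 6] sum 27, len 3
end 5: [12, 9, 6, 1] sum 28, len 4
end 6: [9, 6, 1, 1] sum 17, len 4
end 7: [6, 1, 1, 12] sum 20, len 4
end 8: [12, 6] sum 18, len 2
end 9: [12, 6, 3] sum 21, len 3
end 10: [12, 6, 3, 2] sum 23, len 4
end 11: [12, 6, 3, 2, 2] sum 25, len 5
end 12: [6, 3, 2, 2, 7] sum 20, len 5
end 13: [2, 7, 9] sum 18, len 3
end 14: [9, 9] sum 18, len 2
end 15: [9, 9] sum 18, len 2
end 16: [9, 9, 7] sum 25, len 3
end 17: [9, 7, 2] sum 18, len 3
end 18: [9, 7, 2, 4] sum 22, len 4
end 19: [7, 2, 4, 10] sum 23, len 4
Shortest qualifying length: 2.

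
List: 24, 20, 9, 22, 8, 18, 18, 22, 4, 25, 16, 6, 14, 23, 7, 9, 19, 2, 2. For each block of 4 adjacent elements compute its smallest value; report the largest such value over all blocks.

9

Each size-4 window and its min:
(24, 20, 9, 22) → min 9
(20, 9, 22, 8) → min 8
(9, 22, 8, 18) → min 8
(22, 8, 18, 18) → min 8
(8, 18, 18, 22) → min 8
(18, 18, 22, 4) → min 4
(18, 22, 4, 25) → min 4
(22, 4, 25, 16) → min 4
(4, 25, 16, 6) → min 4
(25, 16, 6, 14) → min 6
(16, 6, 14, 23) → min 6
(6, 14, 23, 7) → min 6
(14, 23, 7, 9) → min 7
(23, 7, 9, 19) → min 7
(7, 9, 19, 2) → min 2
(9, 19, 2, 2) → min 2
Largest of these is 9.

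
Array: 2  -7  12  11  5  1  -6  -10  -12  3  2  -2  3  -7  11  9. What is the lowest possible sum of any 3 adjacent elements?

Each size-3 window and its sum:
[2, -7, 12] → sum 7
[-7, 12, 11] → sum 16
[12, 11, 5] → sum 28
[11, 5, 1] → sum 17
[5, 1, -6] → sum 0
[1, -6, -10] → sum -15
[-6, -10, -12] → sum -28
[-10, -12, 3] → sum -19
[-12, 3, 2] → sum -7
[3, 2, -2] → sum 3
[2, -2, 3] → sum 3
[-2, 3, -7] → sum -6
[3, -7, 11] → sum 7
[-7, 11, 9] → sum 13
Lowest of these is -28.

-28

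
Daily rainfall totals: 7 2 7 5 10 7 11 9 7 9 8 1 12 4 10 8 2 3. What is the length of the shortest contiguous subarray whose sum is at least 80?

add 7: running sum 7 < 80
add 2: running sum 9 < 80
add 7: running sum 16 < 80
add 5: running sum 21 < 80
add 10: running sum 31 < 80
add 7: running sum 38 < 80
add 11: running sum 49 < 80
add 9: running sum 58 < 80
add 7: running sum 65 < 80
add 9: running sum 74 < 80
add 8: shortest ending here [7, 2, 7, 5, 10, 7, 11, 9, 7, 9, 8] sum 82, len 11
add 1: shortest ending here [7, 2, 7, 5, 10, 7, 11, 9, 7, 9, 8, 1] sum 83, len 12
add 12: shortest ending here [7, 5, 10, 7, 11, 9, 7, 9, 8, 1, 12] sum 86, len 11
add 4: shortest ending here [5, 10, 7, 11, 9, 7, 9, 8, 1, 12, 4] sum 83, len 11
add 10: shortest ending here [10, 7, 11, 9, 7, 9, 8, 1, 12, 4, 10] sum 88, len 11
add 8: shortest ending here [7, 11, 9, 7, 9, 8, 1, 12, 4, 10, 8] sum 86, len 11
add 2: shortest ending here [11, 9, 7, 9, 8, 1, 12, 4, 10, 8, 2] sum 81, len 11
add 3: shortest ending here [11, 9, 7, 9, 8, 1, 12, 4, 10, 8, 2, 3] sum 84, len 12
Shortest qualifying length: 11.

11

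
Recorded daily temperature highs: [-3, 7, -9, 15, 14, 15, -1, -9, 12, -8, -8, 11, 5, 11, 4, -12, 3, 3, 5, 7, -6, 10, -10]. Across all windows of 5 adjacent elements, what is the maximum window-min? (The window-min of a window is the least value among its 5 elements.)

-3 7 -9 15 14 → min -9
7 -9 15 14 15 → min -9
-9 15 14 15 -1 → min -9
15 14 15 -1 -9 → min -9
14 15 -1 -9 12 → min -9
15 -1 -9 12 -8 → min -9
-1 -9 12 -8 -8 → min -9
-9 12 -8 -8 11 → min -9
12 -8 -8 11 5 → min -8
-8 -8 11 5 11 → min -8
-8 11 5 11 4 → min -8
11 5 11 4 -12 → min -12
5 11 4 -12 3 → min -12
11 4 -12 3 3 → min -12
4 -12 3 3 5 → min -12
-12 3 3 5 7 → min -12
3 3 5 7 -6 → min -6
3 5 7 -6 10 → min -6
5 7 -6 10 -10 → min -10
Maximum of these is -6.

-6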